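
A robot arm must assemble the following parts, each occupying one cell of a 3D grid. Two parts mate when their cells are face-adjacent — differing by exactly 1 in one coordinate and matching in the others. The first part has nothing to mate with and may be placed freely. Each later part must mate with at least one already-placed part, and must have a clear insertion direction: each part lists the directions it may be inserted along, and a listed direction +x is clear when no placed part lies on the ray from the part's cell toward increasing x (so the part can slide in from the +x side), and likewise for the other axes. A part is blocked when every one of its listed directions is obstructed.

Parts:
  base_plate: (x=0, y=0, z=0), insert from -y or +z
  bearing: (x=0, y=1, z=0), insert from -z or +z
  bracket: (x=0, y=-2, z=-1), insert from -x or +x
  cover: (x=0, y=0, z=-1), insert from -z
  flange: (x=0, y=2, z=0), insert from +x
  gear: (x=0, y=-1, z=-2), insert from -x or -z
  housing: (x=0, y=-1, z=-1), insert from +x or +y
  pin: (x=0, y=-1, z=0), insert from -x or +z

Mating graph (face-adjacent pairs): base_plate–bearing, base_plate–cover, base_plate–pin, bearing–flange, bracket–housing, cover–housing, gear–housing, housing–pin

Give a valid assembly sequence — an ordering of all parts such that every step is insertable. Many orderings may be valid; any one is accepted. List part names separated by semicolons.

flange; bearing; base_plate; pin; housing; cover; gear; bracket

1. flange@(0, 2, 0) [+x clear] — {flange}
2. bearing@(0, 1, 0) [-z clear] — {bearing, flange}
3. base_plate@(0, 0, 0) [-y clear] — {base_plate, bearing, flange}
4. pin@(0, -1, 0) [-x clear] — {base_plate, bearing, flange, pin}
5. housing@(0, -1, -1) [+x clear] — {base_plate, bearing, flange, housing, pin}
6. cover@(0, 0, -1) [-z clear] — {base_plate, bearing, cover, flange, housing, pin}
7. gear@(0, -1, -2) [-x clear] — {base_plate, bearing, cover, flange, gear, housing, pin}
8. bracket@(0, -2, -1) [-x clear] — {base_plate, bearing, bracket, cover, flange, gear, housing, pin}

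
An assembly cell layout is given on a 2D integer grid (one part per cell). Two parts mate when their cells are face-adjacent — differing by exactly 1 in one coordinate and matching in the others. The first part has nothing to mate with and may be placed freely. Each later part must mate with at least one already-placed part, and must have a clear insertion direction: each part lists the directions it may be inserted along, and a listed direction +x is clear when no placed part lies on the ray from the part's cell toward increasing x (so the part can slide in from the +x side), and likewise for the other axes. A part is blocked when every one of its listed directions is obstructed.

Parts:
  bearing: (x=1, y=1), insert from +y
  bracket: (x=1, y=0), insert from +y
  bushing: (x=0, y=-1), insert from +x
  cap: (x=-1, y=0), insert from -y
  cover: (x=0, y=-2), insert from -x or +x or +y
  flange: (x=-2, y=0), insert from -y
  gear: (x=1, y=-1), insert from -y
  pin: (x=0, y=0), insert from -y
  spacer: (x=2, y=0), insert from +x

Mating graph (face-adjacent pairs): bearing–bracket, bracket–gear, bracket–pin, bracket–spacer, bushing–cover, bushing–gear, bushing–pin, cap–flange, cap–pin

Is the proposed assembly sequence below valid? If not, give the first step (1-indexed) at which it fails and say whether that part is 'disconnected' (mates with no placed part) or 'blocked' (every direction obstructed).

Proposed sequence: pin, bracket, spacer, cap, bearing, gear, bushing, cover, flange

Invalid at step 7 (blocked)

1. pin@(0, 0) [-y clear] — {pin}
2. bracket@(1, 0) [+y clear] — {bracket, pin}
3. spacer@(2, 0) [+x clear] — {bracket, pin, spacer}
4. cap@(-1, 0) [-y clear] — {bracket, cap, pin, spacer}
5. bearing@(1, 1) [+y clear] — {bearing, bracket, cap, pin, spacer}
6. gear@(1, -1) [-y clear] — {bearing, bracket, cap, gear, pin, spacer}
7. bushing@(0, -1) — +x all obstructed ⇒ blocked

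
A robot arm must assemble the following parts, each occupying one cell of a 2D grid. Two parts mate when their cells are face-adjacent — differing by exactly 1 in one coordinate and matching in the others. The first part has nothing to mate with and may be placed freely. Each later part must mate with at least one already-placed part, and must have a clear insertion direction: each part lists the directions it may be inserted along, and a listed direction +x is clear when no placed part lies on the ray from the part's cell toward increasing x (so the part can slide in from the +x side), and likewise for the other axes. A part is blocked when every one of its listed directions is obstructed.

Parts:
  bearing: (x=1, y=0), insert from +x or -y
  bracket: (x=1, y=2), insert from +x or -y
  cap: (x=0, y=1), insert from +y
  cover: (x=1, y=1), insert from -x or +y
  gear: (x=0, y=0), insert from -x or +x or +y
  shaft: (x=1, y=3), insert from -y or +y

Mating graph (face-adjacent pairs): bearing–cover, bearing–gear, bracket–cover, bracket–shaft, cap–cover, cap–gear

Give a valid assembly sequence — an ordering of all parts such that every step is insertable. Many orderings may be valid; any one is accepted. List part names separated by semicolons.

1. cap@(0, 1) [+y clear] — {cap}
2. cover@(1, 1) [+y clear] — {cap, cover}
3. bracket@(1, 2) [+x clear] — {bracket, cap, cover}
4. shaft@(1, 3) [+y clear] — {bracket, cap, cover, shaft}
5. bearing@(1, 0) [+x clear] — {bearing, bracket, cap, cover, shaft}
6. gear@(0, 0) [-x clear] — {bearing, bracket, cap, cover, gear, shaft}

cap; cover; bracket; shaft; bearing; gear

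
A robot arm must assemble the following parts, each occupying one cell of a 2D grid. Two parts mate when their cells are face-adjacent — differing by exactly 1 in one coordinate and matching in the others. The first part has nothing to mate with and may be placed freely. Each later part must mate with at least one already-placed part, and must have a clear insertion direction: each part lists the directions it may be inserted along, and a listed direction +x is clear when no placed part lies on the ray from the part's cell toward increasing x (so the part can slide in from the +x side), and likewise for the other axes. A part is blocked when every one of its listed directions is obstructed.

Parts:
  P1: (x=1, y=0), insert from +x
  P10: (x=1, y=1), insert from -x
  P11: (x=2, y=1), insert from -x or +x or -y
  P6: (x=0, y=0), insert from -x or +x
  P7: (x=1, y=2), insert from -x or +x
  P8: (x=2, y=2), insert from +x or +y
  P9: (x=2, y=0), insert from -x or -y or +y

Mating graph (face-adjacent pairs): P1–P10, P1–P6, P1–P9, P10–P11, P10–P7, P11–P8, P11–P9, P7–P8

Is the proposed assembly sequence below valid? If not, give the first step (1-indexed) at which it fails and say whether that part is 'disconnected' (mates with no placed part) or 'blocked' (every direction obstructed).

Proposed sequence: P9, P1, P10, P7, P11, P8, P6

1. P9@(2, 0) [-x clear] — {P9}
2. P1@(1, 0) — +x all obstructed ⇒ blocked

Invalid at step 2 (blocked)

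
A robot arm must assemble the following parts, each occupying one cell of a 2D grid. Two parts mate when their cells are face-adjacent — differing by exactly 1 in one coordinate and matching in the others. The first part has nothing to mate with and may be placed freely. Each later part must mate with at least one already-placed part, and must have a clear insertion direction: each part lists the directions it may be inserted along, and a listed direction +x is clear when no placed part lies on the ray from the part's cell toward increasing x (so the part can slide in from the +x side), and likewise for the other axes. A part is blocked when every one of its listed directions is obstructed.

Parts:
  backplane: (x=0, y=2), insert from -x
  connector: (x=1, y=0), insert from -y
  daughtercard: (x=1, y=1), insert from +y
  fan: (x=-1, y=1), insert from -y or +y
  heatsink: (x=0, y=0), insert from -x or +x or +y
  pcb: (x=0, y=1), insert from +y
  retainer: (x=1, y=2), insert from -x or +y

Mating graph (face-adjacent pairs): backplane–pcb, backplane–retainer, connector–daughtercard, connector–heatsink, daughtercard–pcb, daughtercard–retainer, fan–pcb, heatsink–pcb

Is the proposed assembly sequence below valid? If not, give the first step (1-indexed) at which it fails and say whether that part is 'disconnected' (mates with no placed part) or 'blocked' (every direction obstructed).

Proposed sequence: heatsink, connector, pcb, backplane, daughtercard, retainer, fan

1. heatsink@(0, 0) [-x clear] — {heatsink}
2. connector@(1, 0) [-y clear] — {connector, heatsink}
3. pcb@(0, 1) [+y clear] — {connector, heatsink, pcb}
4. backplane@(0, 2) [-x clear] — {backplane, connector, heatsink, pcb}
5. daughtercard@(1, 1) [+y clear] — {backplane, connector, daughtercard, heatsink, pcb}
6. retainer@(1, 2) [+y clear] — {backplane, connector, daughtercard, heatsink, pcb, retainer}
7. fan@(-1, 1) [-y clear] — {backplane, connector, daughtercard, fan, heatsink, pcb, retainer}

Valid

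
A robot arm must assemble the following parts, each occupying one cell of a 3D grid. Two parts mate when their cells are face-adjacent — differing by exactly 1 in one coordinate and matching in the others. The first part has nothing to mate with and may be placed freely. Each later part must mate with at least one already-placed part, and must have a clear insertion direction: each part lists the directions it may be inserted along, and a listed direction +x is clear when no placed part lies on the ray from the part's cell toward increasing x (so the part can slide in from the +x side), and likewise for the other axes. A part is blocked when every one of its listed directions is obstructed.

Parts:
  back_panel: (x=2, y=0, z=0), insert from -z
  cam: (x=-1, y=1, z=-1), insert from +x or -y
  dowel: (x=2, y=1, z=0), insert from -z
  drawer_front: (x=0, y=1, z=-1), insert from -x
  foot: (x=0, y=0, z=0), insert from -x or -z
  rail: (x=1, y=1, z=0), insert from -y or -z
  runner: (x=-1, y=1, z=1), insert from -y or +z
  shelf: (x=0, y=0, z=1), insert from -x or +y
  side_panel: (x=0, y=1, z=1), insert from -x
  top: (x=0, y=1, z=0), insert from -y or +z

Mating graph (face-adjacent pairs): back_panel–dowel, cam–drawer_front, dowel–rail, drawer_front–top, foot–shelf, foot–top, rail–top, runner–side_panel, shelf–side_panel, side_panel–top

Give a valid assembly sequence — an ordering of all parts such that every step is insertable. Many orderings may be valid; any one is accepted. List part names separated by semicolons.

1. rail@(1, 1, 0) [-y clear] — {rail}
2. top@(0, 1, 0) [-y clear] — {rail, top}
3. dowel@(2, 1, 0) [-z clear] — {dowel, rail, top}
4. drawer_front@(0, 1, -1) [-x clear] — {dowel, drawer_front, rail, top}
5. cam@(-1, 1, -1) [-y clear] — {cam, dowel, drawer_front, rail, top}
6. side_panel@(0, 1, 1) [-x clear] — {cam, dowel, drawer_front, rail, side_panel, top}
7. shelf@(0, 0, 1) [-x clear] — {cam, dowel, drawer_front, rail, shelf, side_panel, top}
8. foot@(0, 0, 0) [-x clear] — {cam, dowel, drawer_front, foot, rail, shelf, side_panel, top}
9. runner@(-1, 1, 1) [-y clear] — {cam, dowel, drawer_front, foot, rail, runner, shelf, side_panel, top}
10. back_panel@(2, 0, 0) [-z clear] — {back_panel, cam, dowel, drawer_front, foot, rail, runner, shelf, side_panel, top}

rail; top; dowel; drawer_front; cam; side_panel; shelf; foot; runner; back_panel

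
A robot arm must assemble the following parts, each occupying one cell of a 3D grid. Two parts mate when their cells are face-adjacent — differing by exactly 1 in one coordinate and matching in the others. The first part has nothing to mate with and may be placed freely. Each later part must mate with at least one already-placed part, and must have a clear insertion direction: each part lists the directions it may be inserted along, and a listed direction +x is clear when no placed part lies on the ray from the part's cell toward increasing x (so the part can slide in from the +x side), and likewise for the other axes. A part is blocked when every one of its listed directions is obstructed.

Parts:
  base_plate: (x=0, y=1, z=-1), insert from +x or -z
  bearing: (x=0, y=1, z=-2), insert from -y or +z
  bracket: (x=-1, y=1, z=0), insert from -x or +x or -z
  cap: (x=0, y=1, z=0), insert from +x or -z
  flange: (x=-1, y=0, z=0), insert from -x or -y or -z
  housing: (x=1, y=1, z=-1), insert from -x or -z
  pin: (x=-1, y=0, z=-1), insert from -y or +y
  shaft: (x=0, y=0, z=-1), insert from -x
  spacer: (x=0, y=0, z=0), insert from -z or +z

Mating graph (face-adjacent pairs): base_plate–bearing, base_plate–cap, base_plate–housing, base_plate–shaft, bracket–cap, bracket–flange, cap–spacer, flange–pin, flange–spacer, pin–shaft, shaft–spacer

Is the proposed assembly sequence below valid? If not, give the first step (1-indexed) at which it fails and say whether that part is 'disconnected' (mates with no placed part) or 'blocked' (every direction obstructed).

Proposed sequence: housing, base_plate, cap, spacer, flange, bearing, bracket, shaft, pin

Valid

1. housing@(1, 1, -1) [-x clear] — {housing}
2. base_plate@(0, 1, -1) [-z clear] — {base_plate, housing}
3. cap@(0, 1, 0) [+x clear] — {base_plate, cap, housing}
4. spacer@(0, 0, 0) [-z clear] — {base_plate, cap, housing, spacer}
5. flange@(-1, 0, 0) [-x clear] — {base_plate, cap, flange, housing, spacer}
6. bearing@(0, 1, -2) [-y clear] — {base_plate, bearing, cap, flange, housing, spacer}
7. bracket@(-1, 1, 0) [-x clear] — {base_plate, bearing, bracket, cap, flange, housing, spacer}
8. shaft@(0, 0, -1) [-x clear] — {base_plate, bearing, bracket, cap, flange, housing, shaft, spacer}
9. pin@(-1, 0, -1) [-y clear] — {base_plate, bearing, bracket, cap, flange, housing, pin, shaft, spacer}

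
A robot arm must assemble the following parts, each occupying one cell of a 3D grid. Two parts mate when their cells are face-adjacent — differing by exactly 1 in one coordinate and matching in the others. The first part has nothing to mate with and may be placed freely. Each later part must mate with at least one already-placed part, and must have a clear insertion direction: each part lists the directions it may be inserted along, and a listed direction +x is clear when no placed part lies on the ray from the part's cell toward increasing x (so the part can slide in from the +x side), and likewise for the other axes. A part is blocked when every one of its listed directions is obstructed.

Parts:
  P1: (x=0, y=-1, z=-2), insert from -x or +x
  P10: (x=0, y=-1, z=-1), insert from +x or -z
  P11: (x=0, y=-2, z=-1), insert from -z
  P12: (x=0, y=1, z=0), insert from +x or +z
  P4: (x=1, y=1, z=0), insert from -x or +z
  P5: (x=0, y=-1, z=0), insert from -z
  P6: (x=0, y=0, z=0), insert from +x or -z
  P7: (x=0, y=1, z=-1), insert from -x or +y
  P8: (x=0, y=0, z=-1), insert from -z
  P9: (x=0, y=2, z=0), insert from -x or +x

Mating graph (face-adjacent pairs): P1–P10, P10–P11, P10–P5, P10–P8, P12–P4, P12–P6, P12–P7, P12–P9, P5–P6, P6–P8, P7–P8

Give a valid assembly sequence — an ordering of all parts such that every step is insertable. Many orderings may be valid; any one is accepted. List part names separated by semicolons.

1. P7@(0, 1, -1) [-x clear] — {P7}
2. P12@(0, 1, 0) [+x clear] — {P12, P7}
3. P9@(0, 2, 0) [-x clear] — {P12, P7, P9}
4. P6@(0, 0, 0) [+x clear] — {P12, P6, P7, P9}
5. P5@(0, -1, 0) [-z clear] — {P12, P5, P6, P7, P9}
6. P10@(0, -1, -1) [+x clear] — {P10, P12, P5, P6, P7, P9}
7. P11@(0, -2, -1) [-z clear] — {P10, P11, P12, P5, P6, P7, P9}
8. P4@(1, 1, 0) [+z clear] — {P10, P11, P12, P4, P5, P6, P7, P9}
9. P1@(0, -1, -2) [-x clear] — {P1, P10, P11, P12, P4, P5, P6, P7, P9}
10. P8@(0, 0, -1) [-z clear] — {P1, P10, P11, P12, P4, P5, P6, P7, P8, P9}

P7; P12; P9; P6; P5; P10; P11; P4; P1; P8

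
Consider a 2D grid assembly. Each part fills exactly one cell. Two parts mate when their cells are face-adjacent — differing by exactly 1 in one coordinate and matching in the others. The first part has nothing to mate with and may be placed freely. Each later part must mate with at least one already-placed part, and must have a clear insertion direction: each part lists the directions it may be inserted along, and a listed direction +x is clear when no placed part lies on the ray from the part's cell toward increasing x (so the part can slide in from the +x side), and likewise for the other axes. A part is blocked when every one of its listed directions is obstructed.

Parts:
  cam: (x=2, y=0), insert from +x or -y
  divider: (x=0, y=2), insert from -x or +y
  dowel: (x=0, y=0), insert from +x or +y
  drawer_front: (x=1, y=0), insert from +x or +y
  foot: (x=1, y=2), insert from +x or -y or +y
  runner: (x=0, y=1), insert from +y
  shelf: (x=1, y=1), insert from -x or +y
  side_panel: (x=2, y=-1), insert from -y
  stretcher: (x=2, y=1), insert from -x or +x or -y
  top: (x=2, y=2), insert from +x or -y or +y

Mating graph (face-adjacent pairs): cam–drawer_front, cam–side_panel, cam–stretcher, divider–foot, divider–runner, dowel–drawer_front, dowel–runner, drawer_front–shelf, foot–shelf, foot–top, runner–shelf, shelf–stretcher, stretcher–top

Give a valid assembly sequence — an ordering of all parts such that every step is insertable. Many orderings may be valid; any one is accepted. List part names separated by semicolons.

1. side_panel@(2, -1) [-y clear] — {side_panel}
2. cam@(2, 0) [+x clear] — {cam, side_panel}
3. drawer_front@(1, 0) [+y clear] — {cam, drawer_front, side_panel}
4. shelf@(1, 1) [-x clear] — {cam, drawer_front, shelf, side_panel}
5. foot@(1, 2) [+x clear] — {cam, drawer_front, foot, shelf, side_panel}
6. dowel@(0, 0) [+y clear] — {cam, dowel, drawer_front, foot, shelf, side_panel}
7. top@(2, 2) [+x clear] — {cam, dowel, drawer_front, foot, shelf, side_panel, top}
8. stretcher@(2, 1) [+x clear] — {cam, dowel, drawer_front, foot, shelf, side_panel, stretcher, top}
9. runner@(0, 1) [+y clear] — {cam, dowel, drawer_front, foot, runner, shelf, side_panel, stretcher, top}
10. divider@(0, 2) [-x clear] — {cam, divider, dowel, drawer_front, foot, runner, shelf, side_panel, stretcher, top}

side_panel; cam; drawer_front; shelf; foot; dowel; top; stretcher; runner; divider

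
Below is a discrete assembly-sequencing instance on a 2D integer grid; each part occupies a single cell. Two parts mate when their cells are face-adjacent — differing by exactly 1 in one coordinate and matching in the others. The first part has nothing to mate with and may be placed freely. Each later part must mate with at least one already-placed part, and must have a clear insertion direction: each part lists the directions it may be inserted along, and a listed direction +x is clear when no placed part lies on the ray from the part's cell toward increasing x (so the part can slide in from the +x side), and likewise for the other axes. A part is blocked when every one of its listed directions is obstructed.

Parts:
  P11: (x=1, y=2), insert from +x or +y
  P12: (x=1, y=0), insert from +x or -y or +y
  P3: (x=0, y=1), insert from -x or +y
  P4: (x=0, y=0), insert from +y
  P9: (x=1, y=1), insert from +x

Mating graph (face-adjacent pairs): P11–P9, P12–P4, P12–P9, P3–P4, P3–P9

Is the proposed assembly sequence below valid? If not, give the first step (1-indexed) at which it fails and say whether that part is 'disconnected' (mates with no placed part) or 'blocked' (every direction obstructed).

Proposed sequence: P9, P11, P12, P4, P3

Valid

1. P9@(1, 1) [+x clear] — {P9}
2. P11@(1, 2) [+x clear] — {P11, P9}
3. P12@(1, 0) [+x clear] — {P11, P12, P9}
4. P4@(0, 0) [+y clear] — {P11, P12, P4, P9}
5. P3@(0, 1) [-x clear] — {P11, P12, P3, P4, P9}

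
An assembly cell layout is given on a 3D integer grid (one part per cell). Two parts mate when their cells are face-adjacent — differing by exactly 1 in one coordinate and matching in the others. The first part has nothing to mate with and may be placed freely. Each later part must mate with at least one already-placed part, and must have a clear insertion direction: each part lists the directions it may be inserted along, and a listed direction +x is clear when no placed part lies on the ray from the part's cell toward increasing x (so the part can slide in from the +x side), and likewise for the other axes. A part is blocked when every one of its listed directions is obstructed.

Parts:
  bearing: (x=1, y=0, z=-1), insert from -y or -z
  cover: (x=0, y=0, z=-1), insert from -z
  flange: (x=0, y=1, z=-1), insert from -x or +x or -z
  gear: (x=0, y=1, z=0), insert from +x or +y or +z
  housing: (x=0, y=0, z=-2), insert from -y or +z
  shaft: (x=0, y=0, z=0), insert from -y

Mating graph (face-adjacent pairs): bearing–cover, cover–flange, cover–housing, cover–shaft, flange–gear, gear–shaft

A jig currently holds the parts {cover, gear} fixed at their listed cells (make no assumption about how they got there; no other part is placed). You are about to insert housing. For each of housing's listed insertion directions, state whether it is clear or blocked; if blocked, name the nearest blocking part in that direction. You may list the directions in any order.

-y: ray from housing(0, 0, -2) has no placed part ⇒ clear
+z: nearest on ray is cover@(0, 0, -1) ⇒ blocked

+z: blocked by cover; -y: clear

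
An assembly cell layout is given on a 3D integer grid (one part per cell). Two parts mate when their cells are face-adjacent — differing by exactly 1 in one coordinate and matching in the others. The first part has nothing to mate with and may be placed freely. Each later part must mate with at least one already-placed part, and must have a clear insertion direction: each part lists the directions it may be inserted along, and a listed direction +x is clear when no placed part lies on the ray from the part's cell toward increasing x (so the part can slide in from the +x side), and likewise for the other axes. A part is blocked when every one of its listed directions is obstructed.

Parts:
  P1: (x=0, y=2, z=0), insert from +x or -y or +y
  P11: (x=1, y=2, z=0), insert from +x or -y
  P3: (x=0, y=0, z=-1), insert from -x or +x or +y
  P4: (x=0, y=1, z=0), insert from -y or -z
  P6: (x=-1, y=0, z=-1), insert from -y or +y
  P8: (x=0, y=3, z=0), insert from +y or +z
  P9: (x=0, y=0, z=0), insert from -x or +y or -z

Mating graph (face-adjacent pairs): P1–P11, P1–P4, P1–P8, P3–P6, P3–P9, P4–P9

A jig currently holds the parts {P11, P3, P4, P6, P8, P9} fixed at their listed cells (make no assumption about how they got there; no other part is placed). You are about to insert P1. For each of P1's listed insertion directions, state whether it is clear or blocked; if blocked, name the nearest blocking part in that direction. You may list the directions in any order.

+x: blocked by P11; +y: blocked by P8; -y: blocked by P4

+x: nearest on ray is P11@(1, 2, 0) ⇒ blocked
-y: nearest on ray is P4@(0, 1, 0) ⇒ blocked
+y: nearest on ray is P8@(0, 3, 0) ⇒ blocked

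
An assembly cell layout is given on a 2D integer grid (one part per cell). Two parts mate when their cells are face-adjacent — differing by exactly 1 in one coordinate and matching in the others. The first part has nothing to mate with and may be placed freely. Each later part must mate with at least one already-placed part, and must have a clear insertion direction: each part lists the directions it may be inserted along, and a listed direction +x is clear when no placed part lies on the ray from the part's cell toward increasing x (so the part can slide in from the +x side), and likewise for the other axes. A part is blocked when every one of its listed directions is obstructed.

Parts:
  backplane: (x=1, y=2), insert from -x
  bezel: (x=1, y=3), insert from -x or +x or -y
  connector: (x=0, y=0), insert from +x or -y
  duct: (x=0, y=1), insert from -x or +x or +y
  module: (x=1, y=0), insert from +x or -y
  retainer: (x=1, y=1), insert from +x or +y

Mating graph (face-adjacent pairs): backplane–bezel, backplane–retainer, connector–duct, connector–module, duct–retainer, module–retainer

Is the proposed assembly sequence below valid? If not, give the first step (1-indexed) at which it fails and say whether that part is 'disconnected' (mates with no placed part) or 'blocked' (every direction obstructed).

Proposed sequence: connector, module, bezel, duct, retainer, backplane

Invalid at step 3 (disconnected)

1. connector@(0, 0) [+x clear] — {connector}
2. module@(1, 0) [+x clear] — {connector, module}
3. bezel@(1, 3) — no placed neighbour ⇒ disconnected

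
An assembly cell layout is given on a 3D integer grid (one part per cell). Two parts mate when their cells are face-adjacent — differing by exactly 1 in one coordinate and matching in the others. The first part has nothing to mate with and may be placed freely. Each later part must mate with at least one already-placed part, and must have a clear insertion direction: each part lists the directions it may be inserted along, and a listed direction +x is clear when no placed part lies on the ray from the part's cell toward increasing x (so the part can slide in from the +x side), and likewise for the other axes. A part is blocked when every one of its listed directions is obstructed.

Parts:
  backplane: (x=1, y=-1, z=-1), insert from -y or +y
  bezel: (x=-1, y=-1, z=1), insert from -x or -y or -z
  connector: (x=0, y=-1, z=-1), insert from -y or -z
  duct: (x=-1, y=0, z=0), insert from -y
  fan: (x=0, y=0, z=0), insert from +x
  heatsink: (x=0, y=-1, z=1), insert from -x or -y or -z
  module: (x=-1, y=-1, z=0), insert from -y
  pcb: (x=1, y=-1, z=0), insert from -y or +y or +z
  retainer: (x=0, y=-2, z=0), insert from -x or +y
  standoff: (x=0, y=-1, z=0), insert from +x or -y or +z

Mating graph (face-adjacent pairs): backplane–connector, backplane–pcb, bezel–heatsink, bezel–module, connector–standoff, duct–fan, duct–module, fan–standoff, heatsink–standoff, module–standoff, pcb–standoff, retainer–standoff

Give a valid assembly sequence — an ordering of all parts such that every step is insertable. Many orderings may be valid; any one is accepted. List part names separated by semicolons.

connector; backplane; standoff; retainer; heatsink; bezel; fan; duct; module; pcb

1. connector@(0, -1, -1) [-y clear] — {connector}
2. backplane@(1, -1, -1) [-y clear] — {backplane, connector}
3. standoff@(0, -1, 0) [+x clear] — {backplane, connector, standoff}
4. retainer@(0, -2, 0) [-x clear] — {backplane, connector, retainer, standoff}
5. heatsink@(0, -1, 1) [-x clear] — {backplane, connector, heatsink, retainer, standoff}
6. bezel@(-1, -1, 1) [-x clear] — {backplane, bezel, connector, heatsink, retainer, standoff}
7. fan@(0, 0, 0) [+x clear] — {backplane, bezel, connector, fan, heatsink, retainer, standoff}
8. duct@(-1, 0, 0) [-y clear] — {backplane, bezel, connector, duct, fan, heatsink, retainer, standoff}
9. module@(-1, -1, 0) [-y clear] — {backplane, bezel, connector, duct, fan, heatsink, module, retainer, standoff}
10. pcb@(1, -1, 0) [-y clear] — {backplane, bezel, connector, duct, fan, heatsink, module, pcb, retainer, standoff}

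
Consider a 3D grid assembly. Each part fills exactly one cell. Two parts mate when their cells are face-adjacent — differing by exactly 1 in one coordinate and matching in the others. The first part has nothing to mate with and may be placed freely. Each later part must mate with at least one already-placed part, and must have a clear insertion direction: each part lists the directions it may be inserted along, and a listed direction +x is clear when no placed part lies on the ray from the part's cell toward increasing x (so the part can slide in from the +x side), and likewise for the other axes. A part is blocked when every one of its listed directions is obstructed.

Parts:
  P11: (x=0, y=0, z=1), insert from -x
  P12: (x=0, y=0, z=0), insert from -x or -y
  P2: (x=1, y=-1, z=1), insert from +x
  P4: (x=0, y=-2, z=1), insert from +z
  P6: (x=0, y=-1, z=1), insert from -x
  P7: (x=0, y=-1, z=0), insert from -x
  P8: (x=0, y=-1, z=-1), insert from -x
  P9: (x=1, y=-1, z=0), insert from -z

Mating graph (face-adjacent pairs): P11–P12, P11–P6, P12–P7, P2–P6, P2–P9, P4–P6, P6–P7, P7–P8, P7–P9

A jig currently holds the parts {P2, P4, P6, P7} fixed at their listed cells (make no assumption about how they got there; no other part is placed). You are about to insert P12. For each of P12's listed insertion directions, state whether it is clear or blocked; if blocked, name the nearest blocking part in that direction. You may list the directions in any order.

-x: clear; -y: blocked by P7

-x: ray from P12(0, 0, 0) has no placed part ⇒ clear
-y: nearest on ray is P7@(0, -1, 0) ⇒ blocked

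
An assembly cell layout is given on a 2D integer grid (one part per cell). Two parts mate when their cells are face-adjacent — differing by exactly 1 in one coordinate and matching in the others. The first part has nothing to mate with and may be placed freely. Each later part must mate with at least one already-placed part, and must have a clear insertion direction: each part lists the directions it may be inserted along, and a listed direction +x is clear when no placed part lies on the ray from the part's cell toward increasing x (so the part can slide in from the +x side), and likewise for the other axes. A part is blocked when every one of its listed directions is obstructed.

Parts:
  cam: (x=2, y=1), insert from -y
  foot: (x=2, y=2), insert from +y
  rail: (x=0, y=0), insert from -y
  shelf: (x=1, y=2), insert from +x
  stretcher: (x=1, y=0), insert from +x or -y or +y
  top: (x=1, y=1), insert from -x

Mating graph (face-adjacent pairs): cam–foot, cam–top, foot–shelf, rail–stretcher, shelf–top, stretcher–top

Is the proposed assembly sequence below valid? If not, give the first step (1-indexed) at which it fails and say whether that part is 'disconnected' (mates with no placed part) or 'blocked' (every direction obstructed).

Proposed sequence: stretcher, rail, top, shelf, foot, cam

1. stretcher@(1, 0) [+x clear] — {stretcher}
2. rail@(0, 0) [-y clear] — {rail, stretcher}
3. top@(1, 1) [-x clear] — {rail, stretcher, top}
4. shelf@(1, 2) [+x clear] — {rail, shelf, stretcher, top}
5. foot@(2, 2) [+y clear] — {foot, rail, shelf, stretcher, top}
6. cam@(2, 1) [-y clear] — {cam, foot, rail, shelf, stretcher, top}

Valid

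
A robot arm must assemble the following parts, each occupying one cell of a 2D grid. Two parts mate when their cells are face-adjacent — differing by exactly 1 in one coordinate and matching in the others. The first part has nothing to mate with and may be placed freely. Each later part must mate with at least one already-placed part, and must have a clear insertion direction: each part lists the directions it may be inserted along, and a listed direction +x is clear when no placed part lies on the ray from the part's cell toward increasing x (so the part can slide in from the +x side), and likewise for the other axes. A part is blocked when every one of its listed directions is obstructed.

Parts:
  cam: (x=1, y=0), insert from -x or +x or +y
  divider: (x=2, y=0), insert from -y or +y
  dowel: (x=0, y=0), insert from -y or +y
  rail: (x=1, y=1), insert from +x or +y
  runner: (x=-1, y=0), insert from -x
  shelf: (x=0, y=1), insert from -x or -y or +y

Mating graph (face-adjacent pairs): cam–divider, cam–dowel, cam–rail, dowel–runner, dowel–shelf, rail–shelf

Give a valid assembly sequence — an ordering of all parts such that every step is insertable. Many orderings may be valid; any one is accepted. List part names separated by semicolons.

shelf; dowel; cam; divider; rail; runner

1. shelf@(0, 1) [-x clear] — {shelf}
2. dowel@(0, 0) [-y clear] — {dowel, shelf}
3. cam@(1, 0) [+x clear] — {cam, dowel, shelf}
4. divider@(2, 0) [-y clear] — {cam, divider, dowel, shelf}
5. rail@(1, 1) [+x clear] — {cam, divider, dowel, rail, shelf}
6. runner@(-1, 0) [-x clear] — {cam, divider, dowel, rail, runner, shelf}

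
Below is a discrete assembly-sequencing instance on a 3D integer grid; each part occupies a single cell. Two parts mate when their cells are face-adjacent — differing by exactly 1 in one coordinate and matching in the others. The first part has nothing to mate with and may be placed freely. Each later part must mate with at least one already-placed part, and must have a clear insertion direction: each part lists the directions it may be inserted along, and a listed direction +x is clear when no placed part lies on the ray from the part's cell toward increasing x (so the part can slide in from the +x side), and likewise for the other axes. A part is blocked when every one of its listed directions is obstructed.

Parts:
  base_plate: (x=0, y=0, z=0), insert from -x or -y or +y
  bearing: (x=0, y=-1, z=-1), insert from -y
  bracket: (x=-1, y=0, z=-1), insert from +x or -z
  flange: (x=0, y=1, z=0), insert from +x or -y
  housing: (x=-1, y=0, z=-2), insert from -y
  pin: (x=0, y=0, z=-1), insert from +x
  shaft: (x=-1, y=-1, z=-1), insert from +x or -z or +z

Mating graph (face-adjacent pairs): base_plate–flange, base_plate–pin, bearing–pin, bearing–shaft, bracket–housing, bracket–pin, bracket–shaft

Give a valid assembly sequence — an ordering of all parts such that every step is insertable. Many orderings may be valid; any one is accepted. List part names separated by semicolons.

base_plate; pin; bracket; shaft; bearing; flange; housing

1. base_plate@(0, 0, 0) [-x clear] — {base_plate}
2. pin@(0, 0, -1) [+x clear] — {base_plate, pin}
3. bracket@(-1, 0, -1) [-z clear] — {base_plate, bracket, pin}
4. shaft@(-1, -1, -1) [+x clear] — {base_plate, bracket, pin, shaft}
5. bearing@(0, -1, -1) [-y clear] — {base_plate, bearing, bracket, pin, shaft}
6. flange@(0, 1, 0) [+x clear] — {base_plate, bearing, bracket, flange, pin, shaft}
7. housing@(-1, 0, -2) [-y clear] — {base_plate, bearing, bracket, flange, housing, pin, shaft}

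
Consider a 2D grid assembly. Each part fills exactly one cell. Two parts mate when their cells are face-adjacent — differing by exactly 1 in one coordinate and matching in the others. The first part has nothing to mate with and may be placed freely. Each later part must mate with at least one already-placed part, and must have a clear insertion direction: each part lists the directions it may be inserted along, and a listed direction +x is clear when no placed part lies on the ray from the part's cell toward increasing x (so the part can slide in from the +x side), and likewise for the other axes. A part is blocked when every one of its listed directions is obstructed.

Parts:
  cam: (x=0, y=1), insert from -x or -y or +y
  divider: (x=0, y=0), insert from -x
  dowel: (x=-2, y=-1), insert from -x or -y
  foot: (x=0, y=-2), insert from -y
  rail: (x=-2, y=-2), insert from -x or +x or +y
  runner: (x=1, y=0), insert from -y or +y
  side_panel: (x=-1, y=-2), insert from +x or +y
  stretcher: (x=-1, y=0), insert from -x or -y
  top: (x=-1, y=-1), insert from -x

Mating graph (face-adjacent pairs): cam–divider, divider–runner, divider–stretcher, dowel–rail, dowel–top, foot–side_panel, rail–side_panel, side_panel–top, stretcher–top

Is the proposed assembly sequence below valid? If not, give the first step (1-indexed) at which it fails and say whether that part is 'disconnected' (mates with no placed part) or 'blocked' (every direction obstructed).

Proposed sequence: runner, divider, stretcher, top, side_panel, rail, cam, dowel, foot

Valid

1. runner@(1, 0) [-y clear] — {runner}
2. divider@(0, 0) [-x clear] — {divider, runner}
3. stretcher@(-1, 0) [-x clear] — {divider, runner, stretcher}
4. top@(-1, -1) [-x clear] — {divider, runner, stretcher, top}
5. side_panel@(-1, -2) [+x clear] — {divider, runner, side_panel, stretcher, top}
6. rail@(-2, -2) [-x clear] — {divider, rail, runner, side_panel, stretcher, top}
7. cam@(0, 1) [-x clear] — {cam, divider, rail, runner, side_panel, stretcher, top}
8. dowel@(-2, -1) [-x clear] — {cam, divider, dowel, rail, runner, side_panel, stretcher, top}
9. foot@(0, -2) [-y clear] — {cam, divider, dowel, foot, rail, runner, side_panel, stretcher, top}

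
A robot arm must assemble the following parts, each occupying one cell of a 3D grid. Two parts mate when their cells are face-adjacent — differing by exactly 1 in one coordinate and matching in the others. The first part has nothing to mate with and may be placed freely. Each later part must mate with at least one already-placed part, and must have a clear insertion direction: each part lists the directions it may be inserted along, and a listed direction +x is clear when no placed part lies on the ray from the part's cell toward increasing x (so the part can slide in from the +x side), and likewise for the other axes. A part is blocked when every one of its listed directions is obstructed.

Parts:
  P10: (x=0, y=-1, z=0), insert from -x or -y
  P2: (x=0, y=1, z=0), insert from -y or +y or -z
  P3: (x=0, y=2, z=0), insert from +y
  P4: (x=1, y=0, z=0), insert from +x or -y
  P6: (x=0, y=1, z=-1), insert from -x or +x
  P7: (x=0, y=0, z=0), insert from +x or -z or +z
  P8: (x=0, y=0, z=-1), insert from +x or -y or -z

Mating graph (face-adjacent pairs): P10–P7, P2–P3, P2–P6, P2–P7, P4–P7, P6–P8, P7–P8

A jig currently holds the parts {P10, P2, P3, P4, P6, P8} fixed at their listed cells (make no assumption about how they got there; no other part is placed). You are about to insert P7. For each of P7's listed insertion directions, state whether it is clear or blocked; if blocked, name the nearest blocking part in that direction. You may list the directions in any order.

+x: blocked by P4; +z: clear; -z: blocked by P8

+x: nearest on ray is P4@(1, 0, 0) ⇒ blocked
-z: nearest on ray is P8@(0, 0, -1) ⇒ blocked
+z: ray from P7(0, 0, 0) has no placed part ⇒ clear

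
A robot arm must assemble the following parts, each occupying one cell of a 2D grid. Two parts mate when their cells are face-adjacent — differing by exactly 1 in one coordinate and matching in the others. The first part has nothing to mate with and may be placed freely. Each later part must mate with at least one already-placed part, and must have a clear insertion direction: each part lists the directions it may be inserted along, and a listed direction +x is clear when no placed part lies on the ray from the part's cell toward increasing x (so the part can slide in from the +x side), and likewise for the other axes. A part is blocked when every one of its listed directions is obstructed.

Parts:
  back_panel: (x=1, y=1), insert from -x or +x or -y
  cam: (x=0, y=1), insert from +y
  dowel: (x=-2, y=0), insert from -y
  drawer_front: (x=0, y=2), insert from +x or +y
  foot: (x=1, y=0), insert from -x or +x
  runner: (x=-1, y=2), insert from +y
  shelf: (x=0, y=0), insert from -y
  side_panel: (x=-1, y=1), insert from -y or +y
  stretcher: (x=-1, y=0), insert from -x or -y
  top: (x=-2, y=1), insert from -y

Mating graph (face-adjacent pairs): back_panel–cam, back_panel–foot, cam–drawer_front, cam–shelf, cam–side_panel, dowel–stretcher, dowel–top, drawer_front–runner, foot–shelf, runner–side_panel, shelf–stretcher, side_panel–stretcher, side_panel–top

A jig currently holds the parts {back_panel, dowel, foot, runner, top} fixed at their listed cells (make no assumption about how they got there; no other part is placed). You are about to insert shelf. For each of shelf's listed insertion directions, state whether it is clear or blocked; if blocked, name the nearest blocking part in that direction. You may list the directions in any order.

-y: ray from shelf(0, 0) has no placed part ⇒ clear

-y: clear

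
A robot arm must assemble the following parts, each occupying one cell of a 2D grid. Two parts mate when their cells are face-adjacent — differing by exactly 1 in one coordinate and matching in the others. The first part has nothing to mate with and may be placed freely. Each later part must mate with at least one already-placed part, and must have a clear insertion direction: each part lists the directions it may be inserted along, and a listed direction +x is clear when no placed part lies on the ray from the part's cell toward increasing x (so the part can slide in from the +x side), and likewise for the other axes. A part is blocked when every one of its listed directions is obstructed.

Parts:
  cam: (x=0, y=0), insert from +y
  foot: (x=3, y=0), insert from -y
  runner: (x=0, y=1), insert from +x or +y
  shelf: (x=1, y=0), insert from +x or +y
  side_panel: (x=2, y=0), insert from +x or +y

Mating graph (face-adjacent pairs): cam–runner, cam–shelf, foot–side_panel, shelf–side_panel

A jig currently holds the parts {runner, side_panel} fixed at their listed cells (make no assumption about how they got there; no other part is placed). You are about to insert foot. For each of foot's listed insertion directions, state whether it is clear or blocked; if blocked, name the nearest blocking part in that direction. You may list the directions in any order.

-y: ray from foot(3, 0) has no placed part ⇒ clear

-y: clear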